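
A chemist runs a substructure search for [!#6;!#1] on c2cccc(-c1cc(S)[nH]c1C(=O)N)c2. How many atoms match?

The query [!#6;!#1] means: not carbon and not hydrogen — any heteroatom.
Check the 15 heavy atoms by environment: 1× n (aromatic) → match; 10× c (aromatic) → no; 1× S → match; 1× C → no; 1× O → match; 1× N → match.
Summing the matching environments: 1 + 1 + 1 + 1 = 4 matching atoms.

4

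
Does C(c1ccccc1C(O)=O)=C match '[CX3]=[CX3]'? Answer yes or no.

The pattern [CX3]=[CX3] describes a non-aromatic C=C double bond between two sp2 carbons — an alkene.
The molecule carries a vinyl group (-CH=CH2), whose atoms satisfy every constraint of the query, so the pattern matches.

Yes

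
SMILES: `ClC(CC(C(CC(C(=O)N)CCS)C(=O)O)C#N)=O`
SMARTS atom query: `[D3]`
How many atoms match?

Check the 19 heavy atoms by environment: 5× C (D2) → no; 6× C (D3) → match; 4× O (D1) → no; 1× Cl (D1) → no; 2× N (D1) → no; 1× S (D1) → no.
That gives 6 matching atoms.

6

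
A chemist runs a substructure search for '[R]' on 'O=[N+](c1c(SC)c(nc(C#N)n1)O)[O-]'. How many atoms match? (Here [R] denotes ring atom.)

6

Check the 14 heavy atoms by environment: 2× n (aromatic, in 6-ring) → match; 4× c (aromatic, in 6-ring) → match; 2× O (acyclic) → no; 1× N (charge +1, acyclic) → no; 1× O (charge -1, acyclic) → no; 1× S (acyclic) → no; 2× C (acyclic) → no; 1× N (acyclic) → no.
Summing the matching environments: 2 + 4 = 6 matching atoms.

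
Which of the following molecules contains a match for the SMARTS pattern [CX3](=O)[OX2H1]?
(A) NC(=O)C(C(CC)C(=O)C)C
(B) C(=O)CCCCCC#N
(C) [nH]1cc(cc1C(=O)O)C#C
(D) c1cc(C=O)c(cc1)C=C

C

[CX3](=O)[OX2H1] describes an sp2 carbon double-bonded to O and single-bonded to an -OH oxygen (a carboxylic acid).
(A) has a primary amide (-C(=O)NH2) but the carbonyl is bonded to N, not to an -OH oxygen.
(B) has an aldehyde (-CHO) but there is no singly-bonded oxygen on the carbonyl carbon.
(C) contains a carboxylic acid group (-C(=O)OH), which satisfies every atom and bond constraint.
(D) has an aldehyde (-CHO) but there is no singly-bonded oxygen on the carbonyl carbon.
So the answer is (C).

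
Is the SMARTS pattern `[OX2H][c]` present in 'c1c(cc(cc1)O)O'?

Yes

The pattern [OX2H][c] describes a hydroxyl oxygen attached to an aromatic carbon — a phenol.
The molecule carries a hydroxyl group (-OH), whose atoms satisfy every constraint of the query, so the pattern matches.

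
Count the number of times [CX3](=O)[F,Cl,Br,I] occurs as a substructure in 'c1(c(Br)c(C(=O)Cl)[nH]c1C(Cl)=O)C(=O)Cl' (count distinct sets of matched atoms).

3

[CX3](=O)[F,Cl,Br,I] is the SMARTS for an acyl halide: a carbonyl carbon bonded to a halogen.
The molecule carries 3 separate instances of an acyl chloride (-C(=O)Cl) meeting every constraint; each maps to a distinct set of atoms, giving 3 matches.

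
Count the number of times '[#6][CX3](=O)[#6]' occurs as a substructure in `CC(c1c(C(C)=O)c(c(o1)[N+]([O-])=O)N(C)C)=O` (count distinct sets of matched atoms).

2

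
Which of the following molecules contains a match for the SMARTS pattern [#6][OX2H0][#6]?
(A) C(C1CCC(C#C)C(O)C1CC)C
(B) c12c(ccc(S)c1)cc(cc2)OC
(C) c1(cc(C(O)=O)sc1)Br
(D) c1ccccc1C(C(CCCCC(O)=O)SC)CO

[#6][OX2H0][#6] describes an aliphatic oxygen bridging two carbons with no H on the oxygen (an ether).
(A) has a hydroxyl group (-OH) but the oxygen has H1, not H0 bridging two carbons.
(B) contains a methoxy ether (-OCH3), which satisfies every atom and bond constraint.
(C) has a carboxylic acid group (-C(=O)OH) but the -OH oxygen has H1; the =O is OX1, not OX2.
(D) has a carboxylic acid group (-C(=O)OH) but the -OH oxygen has H1; the =O is OX1, not OX2.
So the answer is (B).

B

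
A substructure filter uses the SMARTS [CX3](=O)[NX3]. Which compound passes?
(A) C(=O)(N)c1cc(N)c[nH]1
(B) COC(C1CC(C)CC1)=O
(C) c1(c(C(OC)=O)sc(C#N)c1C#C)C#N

[CX3](=O)[NX3] describes a carbonyl carbon bonded to a trivalent nitrogen (an amide).
(A) contains a primary amide (-C(=O)NH2), which satisfies every atom and bond constraint.
(B) has a methyl-ester group (-C(=O)OCH3) but the carbonyl is bonded to O, not to an NX3 nitrogen.
(C) has a nitrile (-C#N) but the nitrile N is NX1 (triple-bonded), not NX3.
So the answer is (A).

A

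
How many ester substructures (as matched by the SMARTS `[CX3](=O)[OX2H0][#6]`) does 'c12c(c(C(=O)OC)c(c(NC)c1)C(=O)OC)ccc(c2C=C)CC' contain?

2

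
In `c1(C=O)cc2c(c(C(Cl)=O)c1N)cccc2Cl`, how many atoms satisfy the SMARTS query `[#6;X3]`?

12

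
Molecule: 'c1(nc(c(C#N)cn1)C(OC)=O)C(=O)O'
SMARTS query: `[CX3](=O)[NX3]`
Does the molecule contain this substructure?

No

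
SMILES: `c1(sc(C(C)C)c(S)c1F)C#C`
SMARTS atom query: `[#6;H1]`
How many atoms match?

Check the 12 heavy atoms by environment: 1× s (aromatic, H0) → no; 4× c (aromatic, H0) → no; 1× S (H1) → no; 1× F (H0) → no; 1× C (H0) → no; 2× C (H1) → match; 2× C (H3) → no.
That gives 2 matching atoms.

2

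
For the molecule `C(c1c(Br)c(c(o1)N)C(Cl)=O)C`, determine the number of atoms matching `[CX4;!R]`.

2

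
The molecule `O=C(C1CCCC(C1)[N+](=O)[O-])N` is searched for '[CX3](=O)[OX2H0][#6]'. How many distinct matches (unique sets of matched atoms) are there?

[CX3](=O)[OX2H0][#6] is the SMARTS for an ester: a carbonyl carbon bonded to an oxygen that is itself bonded to carbon (no H on that O).
The molecule has a primary amide (-C(=O)NH2), but the carbonyl is bonded to N, not to an O-C linkage; nothing else fits, so there are 0 matches.

0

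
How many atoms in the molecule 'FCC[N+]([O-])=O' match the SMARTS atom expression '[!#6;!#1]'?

Check the 6 heavy atoms by environment: 2× C → no; 1× F → match; 1× N (charge +1) → match; 1× O (charge -1) → match; 1× O → match.
Summing the matching environments: 1 + 1 + 1 + 1 = 4 matching atoms.

4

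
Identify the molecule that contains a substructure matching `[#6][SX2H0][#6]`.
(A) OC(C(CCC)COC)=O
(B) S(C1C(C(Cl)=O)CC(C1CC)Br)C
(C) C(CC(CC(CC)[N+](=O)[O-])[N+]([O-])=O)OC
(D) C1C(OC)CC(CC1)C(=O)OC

[#6][SX2H0][#6] describes an aliphatic sulfur bridging two carbons with no H on the sulfur (a thioether).
(A) has a methoxy ether (-OCH3) but the bridging atom is O, not S.
(B) contains a methylthio ether (-SCH3), which satisfies every atom and bond constraint.
(C) has a methoxy ether (-OCH3) but the bridging atom is O, not S.
(D) has a methoxy ether (-OCH3) but the bridging atom is O, not S.
So the answer is (B).

B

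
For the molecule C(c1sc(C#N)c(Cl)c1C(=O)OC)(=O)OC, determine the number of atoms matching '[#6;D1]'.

The query [#6;D1] means: carbon bonded to exactly one heavy atom.
Check the 16 heavy atoms by environment: 1× s (aromatic, D2) → no; 4× c (aromatic, D3) → no; 2× C (D3) → no; 2× O (D1) → no; 2× O (D2) → no; 2× C (D1) → match; 1× Cl (D1) → no; 1× C (D2) → no; 1× N (D1) → no.
That gives 2 matching atoms.

2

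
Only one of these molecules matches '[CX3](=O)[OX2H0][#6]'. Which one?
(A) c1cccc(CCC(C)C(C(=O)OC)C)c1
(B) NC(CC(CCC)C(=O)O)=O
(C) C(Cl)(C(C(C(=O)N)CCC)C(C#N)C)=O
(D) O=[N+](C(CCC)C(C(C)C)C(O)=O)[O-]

A

[CX3](=O)[OX2H0][#6] describes a carbonyl carbon bonded to an oxygen that is itself bonded to carbon (no H on that O) (an ester).
(A) contains a methyl-ester group (-C(=O)OCH3), which satisfies every atom and bond constraint.
(B) has a primary amide (-C(=O)NH2) but the carbonyl is bonded to N, not to an O-C linkage.
(C) has a primary amide (-C(=O)NH2) but the carbonyl is bonded to N, not to an O-C linkage.
(D) has a carboxylic acid group (-C(=O)OH) but the singly-bonded O carries H (OX2H1, not H0).
So the answer is (A).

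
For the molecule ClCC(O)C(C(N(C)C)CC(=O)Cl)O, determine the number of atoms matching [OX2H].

2

The query [OX2H] means: aliphatic oxygen with two connections, one of which is H — an -OH oxygen.
Check the 14 heavy atoms by environment: 2× C (H2, X4) → no; 3× C (H1, X4) → no; 2× O (H1, X2) → match; 1× C (H0, X3) → no; 1× O (H0, X1) → no; 2× Cl (H0, X1) → no; 1× N (H0, X3) → no; 2× C (H3, X4) → no.
That gives 2 matching atoms.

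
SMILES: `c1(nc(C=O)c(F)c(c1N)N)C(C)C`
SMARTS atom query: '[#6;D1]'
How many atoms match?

Check the 14 heavy atoms by environment: 1× n (aromatic, D2) → no; 5× c (aromatic, D3) → no; 1× C (D2) → no; 1× O (D1) → no; 1× C (D3) → no; 2× C (D1) → match; 2× N (D1) → no; 1× F (D1) → no.
That gives 2 matching atoms.

2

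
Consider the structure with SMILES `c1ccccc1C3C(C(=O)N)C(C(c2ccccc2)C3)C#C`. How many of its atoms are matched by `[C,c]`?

20

Check the 22 heavy atoms by environment: 8× C → match; 12× c (aromatic) → match; 1× O → no; 1× N → no.
Summing the matching environments: 8 + 12 = 20 matching atoms.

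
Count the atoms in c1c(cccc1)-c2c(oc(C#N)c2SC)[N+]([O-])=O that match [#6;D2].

6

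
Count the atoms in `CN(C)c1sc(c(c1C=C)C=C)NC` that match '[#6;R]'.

The query [#6;R] means: carbon that is part of a ring.
Check the 14 heavy atoms by environment: 1× s (aromatic, in 5-ring) → no; 4× c (aromatic, in 5-ring) → match; 7× C (acyclic) → no; 2× N (acyclic) → no.
That gives 4 matching atoms.

4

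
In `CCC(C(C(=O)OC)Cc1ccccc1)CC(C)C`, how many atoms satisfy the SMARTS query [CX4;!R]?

10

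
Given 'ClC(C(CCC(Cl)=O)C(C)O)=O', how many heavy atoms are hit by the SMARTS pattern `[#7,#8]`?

3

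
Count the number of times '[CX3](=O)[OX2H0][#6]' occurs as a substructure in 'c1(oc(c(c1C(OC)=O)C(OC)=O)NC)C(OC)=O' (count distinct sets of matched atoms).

3

[CX3](=O)[OX2H0][#6] is the SMARTS for an ester: a carbonyl carbon bonded to an oxygen that is itself bonded to carbon (no H on that O).
The molecule carries 3 separate instances of a methyl-ester group (-C(=O)OCH3) meeting every constraint; each maps to a distinct set of atoms, giving 3 matches.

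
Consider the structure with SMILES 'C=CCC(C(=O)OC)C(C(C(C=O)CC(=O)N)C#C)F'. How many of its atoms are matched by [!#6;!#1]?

6

The query [!#6;!#1] means: not carbon and not hydrogen — any heteroatom.
Check the 20 heavy atoms by environment: 14× C → no; 4× O → match; 1× N → match; 1× F → match.
Summing the matching environments: 4 + 1 + 1 = 6 matching atoms.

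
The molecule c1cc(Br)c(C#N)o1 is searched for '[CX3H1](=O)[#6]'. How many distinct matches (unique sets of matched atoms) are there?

0

[CX3H1](=O)[#6] is the SMARTS for an aldehyde: an sp2 carbon with one H, double-bonded to O and single-bonded to carbon.
No fragment in the molecule satisfies every constraint, giving 0 matches.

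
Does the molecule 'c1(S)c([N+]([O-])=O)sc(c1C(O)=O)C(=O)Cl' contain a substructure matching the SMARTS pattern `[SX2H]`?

Yes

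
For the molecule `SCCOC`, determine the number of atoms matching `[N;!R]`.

0

The query [N;!R] means: aliphatic nitrogen not in a ring.
Check the 5 heavy atoms by environment: 3× C (acyclic) → no; 1× S (acyclic) → no; 1× O (acyclic) → no.
No environment satisfies the query, so 0 matching atoms.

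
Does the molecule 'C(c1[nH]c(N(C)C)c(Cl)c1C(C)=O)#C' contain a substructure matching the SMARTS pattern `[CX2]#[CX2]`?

Yes

The pattern [CX2]#[CX2] describes a carbon-carbon triple bond — an alkyne.
The molecule carries an ethynyl group (-C#CH), whose atoms satisfy every constraint of the query, so the pattern matches.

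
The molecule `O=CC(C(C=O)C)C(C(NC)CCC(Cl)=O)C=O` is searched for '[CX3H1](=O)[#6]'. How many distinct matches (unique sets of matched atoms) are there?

3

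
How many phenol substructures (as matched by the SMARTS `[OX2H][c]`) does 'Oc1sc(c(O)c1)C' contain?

2

[OX2H][c] is the SMARTS for a phenol: a hydroxyl oxygen attached to an aromatic carbon.
The molecule carries 2 separate instances of a hydroxyl group (-OH) meeting every constraint; each maps to a distinct set of atoms, giving 2 matches.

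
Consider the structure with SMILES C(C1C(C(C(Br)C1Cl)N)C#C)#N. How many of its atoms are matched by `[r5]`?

5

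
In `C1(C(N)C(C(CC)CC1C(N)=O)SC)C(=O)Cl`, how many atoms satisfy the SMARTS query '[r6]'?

The query [r6] means: r6 matches atoms in a six-membered ring.
Check the 17 heavy atoms by environment: 6× C (in 6-ring) → match; 1× S (acyclic) → no; 5× C (acyclic) → no; 2× O (acyclic) → no; 1× Cl (acyclic) → no; 2× N (acyclic) → no.
That gives 6 matching atoms.

6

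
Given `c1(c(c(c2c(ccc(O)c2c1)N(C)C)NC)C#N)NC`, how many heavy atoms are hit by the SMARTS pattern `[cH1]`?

The query [cH1] means: aromatic carbon bearing exactly one hydrogen.
Check the 20 heavy atoms by environment: 7× c (aromatic, H0) → no; 3× c (aromatic, H1) → match; 1× C (H0) → no; 2× N (H0) → no; 1× O (H1) → no; 2× N (H1) → no; 4× C (H3) → no.
That gives 3 matching atoms.

3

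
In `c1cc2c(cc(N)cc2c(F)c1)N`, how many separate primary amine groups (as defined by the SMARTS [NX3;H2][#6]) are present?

[NX3;H2][#6] is the SMARTS for a primary amine: a trivalent nitrogen with two H attached to carbon.
The molecule carries 2 separate instances of a primary amino group (-NH2) meeting every constraint; each maps to a distinct set of atoms, giving 2 matches.

2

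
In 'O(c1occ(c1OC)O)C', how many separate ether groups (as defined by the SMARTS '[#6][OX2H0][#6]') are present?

2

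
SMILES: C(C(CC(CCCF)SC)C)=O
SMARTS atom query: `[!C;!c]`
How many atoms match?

3

Check the 12 heavy atoms by environment: 9× C → no; 1× S → match; 1× F → match; 1× O → match.
Summing the matching environments: 1 + 1 + 1 = 3 matching atoms.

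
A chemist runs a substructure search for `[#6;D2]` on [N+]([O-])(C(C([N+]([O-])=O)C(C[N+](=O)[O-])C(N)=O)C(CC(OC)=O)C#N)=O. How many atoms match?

The query [#6;D2] means: any carbon bonded to exactly two heavy atoms.
Check the 24 heavy atoms by environment: 3× C (D2) → match; 6× C (D3) → no; 5× O (D1) → no; 1× O (D2) → no; 1× C (D1) → no; 3× N (charge +1, D3) → no; 3× O (charge -1, D1) → no; 2× N (D1) → no.
That gives 3 matching atoms.

3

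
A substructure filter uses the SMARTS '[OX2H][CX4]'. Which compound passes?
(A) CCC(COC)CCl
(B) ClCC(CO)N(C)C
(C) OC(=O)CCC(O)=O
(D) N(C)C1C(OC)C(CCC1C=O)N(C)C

B

[OX2H][CX4] describes a hydroxyl oxygen bound to an sp3 (X4) carbon (an aliphatic alcohol).
(A) has a methoxy ether (-OCH3) but the oxygen has H0 (ether), not H1.
(B) contains a hydroxyl group (-OH), which satisfies every atom and bond constraint.
(C) has a carboxylic acid group (-C(=O)OH) but the -OH is on a CX3 carbonyl carbon, not a CX4 carbon.
(D) has a methoxy ether (-OCH3) but the oxygen has H0 (ether), not H1.
So the answer is (B).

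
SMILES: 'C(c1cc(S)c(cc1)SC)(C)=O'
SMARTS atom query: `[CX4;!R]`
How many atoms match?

Check the 12 heavy atoms by environment: 6× c (aromatic, X3, in 6-ring) → no; 1× C (X3, acyclic) → no; 1× O (X1, acyclic) → no; 2× C (X4, acyclic) → match; 2× S (X2, acyclic) → no.
That gives 2 matching atoms.

2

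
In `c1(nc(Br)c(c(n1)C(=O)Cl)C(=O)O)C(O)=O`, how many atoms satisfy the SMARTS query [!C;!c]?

9

The query [!C;!c] means: neither aliphatic nor aromatic carbon — same as [!#6].
Check the 16 heavy atoms by environment: 2× n (aromatic) → match; 4× c (aromatic) → no; 3× C → no; 5× O → match; 1× Cl → match; 1× Br → match.
Summing the matching environments: 2 + 5 + 1 + 1 = 9 matching atoms.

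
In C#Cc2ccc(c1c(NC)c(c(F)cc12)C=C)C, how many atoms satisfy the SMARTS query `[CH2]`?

Check the 18 heavy atoms by environment: 7× c (aromatic, H0) → no; 3× c (aromatic, H1) → no; 2× C (H3) → no; 1× F (H0) → no; 1× N (H1) → no; 2× C (H1) → no; 1× C (H2) → match; 1× C (H0) → no.
That gives 1 matching atom.

1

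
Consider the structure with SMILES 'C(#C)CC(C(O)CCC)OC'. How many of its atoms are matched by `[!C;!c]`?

The query [!C;!c] means: neither aliphatic nor aromatic carbon — same as [!#6].
Check the 11 heavy atoms by environment: 9× C → no; 2× O → match.
That gives 2 matching atoms.

2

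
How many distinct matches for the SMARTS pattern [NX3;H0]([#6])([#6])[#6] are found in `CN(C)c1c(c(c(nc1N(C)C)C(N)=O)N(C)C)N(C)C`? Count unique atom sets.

4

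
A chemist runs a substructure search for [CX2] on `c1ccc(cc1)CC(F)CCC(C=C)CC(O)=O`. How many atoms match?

0

The query [CX2] means: C with X2: aliphatic carbon with exactly 2 total connections.
Check the 18 heavy atoms by environment: 6× C (X4) → no; 3× C (X3) → no; 1× O (X1) → no; 1× O (X2) → no; 1× F (X1) → no; 6× c (aromatic, X3) → no.
No environment satisfies the query, so 0 matching atoms.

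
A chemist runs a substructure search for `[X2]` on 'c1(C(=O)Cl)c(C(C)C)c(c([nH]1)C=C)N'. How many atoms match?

Check the 14 heavy atoms by environment: 1× n (aromatic, X3) → no; 4× c (aromatic, X3) → no; 3× C (X3) → no; 1× N (X3) → no; 3× C (X4) → no; 1× O (X1) → no; 1× Cl (X1) → no.
No environment satisfies the query, so 0 matching atoms.

0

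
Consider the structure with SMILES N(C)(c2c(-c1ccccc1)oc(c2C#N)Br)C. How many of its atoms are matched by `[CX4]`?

2

The query [CX4] means: C with X4: aliphatic carbon with exactly 4 total connections (bonds + H).
Check the 17 heavy atoms by environment: 1× o (aromatic, X2) → no; 10× c (aromatic, X3) → no; 1× N (X3) → no; 2× C (X4) → match; 1× C (X2) → no; 1× N (X1) → no; 1× Br (X1) → no.
That gives 2 matching atoms.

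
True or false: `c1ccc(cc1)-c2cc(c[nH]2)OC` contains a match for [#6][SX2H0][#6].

The pattern [#6][SX2H0][#6] describes an aliphatic sulfur bridging two carbons with no H on the sulfur — a thioether.
The closest candidate here is a methoxy ether (-OCH3), but the bridging atom is O, not S. No other fragment satisfies the full query, so there is no match.

False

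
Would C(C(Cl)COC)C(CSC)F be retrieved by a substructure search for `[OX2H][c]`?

The pattern [OX2H][c] describes a hydroxyl oxygen attached to an aromatic carbon — a phenol.
The closest candidate here is a methoxy ether (-OCH3), but the oxygen has H0, not H1. No other fragment satisfies the full query, so there is no match.

No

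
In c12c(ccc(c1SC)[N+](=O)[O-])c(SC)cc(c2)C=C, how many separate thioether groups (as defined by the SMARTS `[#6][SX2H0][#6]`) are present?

2

[#6][SX2H0][#6] is the SMARTS for a thioether: an aliphatic sulfur bridging two carbons with no H on the sulfur.
The molecule carries 2 separate instances of a methylthio ether (-SCH3) meeting every constraint; each maps to a distinct set of atoms, giving 2 matches.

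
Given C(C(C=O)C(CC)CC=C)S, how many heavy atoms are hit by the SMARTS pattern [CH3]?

The query [CH3] means: aliphatic carbon with exactly three hydrogens.
Check the 11 heavy atoms by environment: 4× C (H2) → no; 4× C (H1) → no; 1× O (H0) → no; 1× C (H3) → match; 1× S (H1) → no.
That gives 1 matching atom.

1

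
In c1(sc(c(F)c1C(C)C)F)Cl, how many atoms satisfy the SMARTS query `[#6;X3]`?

The query [#6;X3] means: any carbon (aromatic or not) with three total connections.
Check the 11 heavy atoms by environment: 1× s (aromatic, X2) → no; 4× c (aromatic, X3) → match; 2× F (X1) → no; 1× Cl (X1) → no; 3× C (X4) → no.
That gives 4 matching atoms.

4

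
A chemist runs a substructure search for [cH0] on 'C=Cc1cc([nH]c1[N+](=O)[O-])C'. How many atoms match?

3

Check the 11 heavy atoms by environment: 1× n (aromatic, H1) → no; 3× c (aromatic, H0) → match; 1× c (aromatic, H1) → no; 1× C (H1) → no; 1× C (H2) → no; 1× N (charge +1, H0) → no; 1× O (charge -1, H0) → no; 1× O (H0) → no; 1× C (H3) → no.
That gives 3 matching atoms.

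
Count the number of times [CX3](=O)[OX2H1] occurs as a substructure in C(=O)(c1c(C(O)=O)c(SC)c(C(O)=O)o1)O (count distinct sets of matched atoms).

3

[CX3](=O)[OX2H1] is the SMARTS for a carboxylic acid: an sp2 carbon double-bonded to O and single-bonded to an -OH oxygen.
The molecule carries 3 separate instances of a carboxylic acid group (-C(=O)OH) meeting every constraint; each maps to a distinct set of atoms, giving 3 matches.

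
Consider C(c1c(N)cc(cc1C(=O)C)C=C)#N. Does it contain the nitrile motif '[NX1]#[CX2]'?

Yes

The pattern [NX1]#[CX2] describes a nitrogen triple-bonded to a two-connected carbon — a nitrile.
The molecule carries a nitrile (-C#N), whose atoms satisfy every constraint of the query, so the pattern matches.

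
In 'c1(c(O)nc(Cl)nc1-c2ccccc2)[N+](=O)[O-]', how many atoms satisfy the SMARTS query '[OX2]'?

1

Check the 17 heavy atoms by environment: 2× n (aromatic, X2) → no; 10× c (aromatic, X3) → no; 1× O (X2) → match; 1× Cl (X1) → no; 1× N (charge +1, X3) → no; 1× O (charge -1, X1) → no; 1× O (X1) → no.
That gives 1 matching atom.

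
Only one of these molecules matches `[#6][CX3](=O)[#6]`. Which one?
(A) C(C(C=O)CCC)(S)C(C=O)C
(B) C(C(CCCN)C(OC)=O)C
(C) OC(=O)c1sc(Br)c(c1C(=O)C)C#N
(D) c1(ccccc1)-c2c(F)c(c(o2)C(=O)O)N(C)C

C

[#6][CX3](=O)[#6] describes a carbonyl carbon (no H) flanked by two carbons (a ketone).
(A) has an aldehyde (-CHO) but the carbonyl carbon has H1, so it is not flanked by two carbons.
(B) has a methyl-ester group (-C(=O)OCH3) but one neighbour of the carbonyl carbon is O, not C.
(C) contains an acetyl/ketone group (-C(=O)CH3), which satisfies every atom and bond constraint.
(D) has a carboxylic acid group (-C(=O)OH) but one neighbour of the carbonyl carbon is O, not C.
So the answer is (C).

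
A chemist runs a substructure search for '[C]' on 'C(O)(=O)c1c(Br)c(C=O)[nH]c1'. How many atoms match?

The query [C] means: uppercase C matches aliphatic (non-aromatic) carbon only.
Check the 11 heavy atoms by environment: 1× n (aromatic) → no; 4× c (aromatic) → no; 2× C → match; 3× O → no; 1× Br → no.
That gives 2 matching atoms.

2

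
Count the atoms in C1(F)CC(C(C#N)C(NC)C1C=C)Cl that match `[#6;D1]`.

2

Check the 14 heavy atoms by environment: 5× C (D3) → no; 3× C (D2) → no; 1× N (D1) → no; 1× F (D1) → no; 1× Cl (D1) → no; 2× C (D1) → match; 1× N (D2) → no.
That gives 2 matching atoms.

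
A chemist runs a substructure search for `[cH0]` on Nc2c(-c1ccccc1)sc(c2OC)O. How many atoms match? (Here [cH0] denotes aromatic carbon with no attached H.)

The query [cH0] means: aromatic carbon with no attached hydrogen (substituted or ring-fusion).
Check the 15 heavy atoms by environment: 1× s (aromatic, H0) → no; 5× c (aromatic, H0) → match; 1× O (H1) → no; 1× O (H0) → no; 1× C (H3) → no; 1× N (H2) → no; 5× c (aromatic, H1) → no.
That gives 5 matching atoms.

5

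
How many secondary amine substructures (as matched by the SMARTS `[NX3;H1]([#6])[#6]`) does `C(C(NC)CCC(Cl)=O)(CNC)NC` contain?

[NX3;H1]([#6])[#6] is the SMARTS for a secondary amine: a trivalent nitrogen with one H, bonded to two carbons.
The molecule carries 3 separate instances of an N-methylamino group (-NHCH3) meeting every constraint; each maps to a distinct set of atoms, giving 3 matches.

3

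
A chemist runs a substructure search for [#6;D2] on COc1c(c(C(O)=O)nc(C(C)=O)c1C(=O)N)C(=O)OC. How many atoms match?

The query [#6;D2] means: any carbon bonded to exactly two heavy atoms.
Check the 21 heavy atoms by environment: 1× n (aromatic, D2) → no; 5× c (aromatic, D3) → no; 4× C (D3) → no; 5× O (D1) → no; 1× N (D1) → no; 3× C (D1) → no; 2× O (D2) → no.
No environment satisfies the query, so 0 matching atoms.

0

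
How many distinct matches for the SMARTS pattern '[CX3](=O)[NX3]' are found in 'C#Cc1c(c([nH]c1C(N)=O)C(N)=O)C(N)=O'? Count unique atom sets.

3

[CX3](=O)[NX3] is the SMARTS for an amide: a carbonyl carbon bonded to a trivalent nitrogen.
The molecule carries 3 separate instances of a primary amide (-C(=O)NH2) meeting every constraint; each maps to a distinct set of atoms, giving 3 matches.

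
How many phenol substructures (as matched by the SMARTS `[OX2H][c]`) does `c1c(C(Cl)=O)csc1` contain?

[OX2H][c] is the SMARTS for a phenol: a hydroxyl oxygen attached to an aromatic carbon.
No fragment in the molecule satisfies every constraint, giving 0 matches.

0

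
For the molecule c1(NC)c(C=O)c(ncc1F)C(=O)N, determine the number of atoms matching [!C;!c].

Check the 14 heavy atoms by environment: 1× n (aromatic) → match; 5× c (aromatic) → no; 2× N → match; 3× C → no; 2× O → match; 1× F → match.
Summing the matching environments: 1 + 2 + 2 + 1 = 6 matching atoms.

6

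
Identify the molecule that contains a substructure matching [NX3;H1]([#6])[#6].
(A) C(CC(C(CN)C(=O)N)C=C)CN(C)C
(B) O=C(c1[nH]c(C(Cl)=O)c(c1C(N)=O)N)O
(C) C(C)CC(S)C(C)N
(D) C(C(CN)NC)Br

D

[NX3;H1]([#6])[#6] describes a trivalent nitrogen with one H, bonded to two carbons (a secondary amine).
(A) has a primary amino group (-NH2) but the nitrogen has H2 and only one carbon neighbour.
(B) has a primary amino group (-NH2) but the nitrogen has H2 and only one carbon neighbour.
(C) has a primary amino group (-NH2) but the nitrogen has H2 and only one carbon neighbour.
(D) contains an N-methylamino group (-NHCH3), which satisfies every atom and bond constraint.
So the answer is (D).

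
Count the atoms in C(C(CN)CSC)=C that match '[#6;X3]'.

2

The query [#6;X3] means: any carbon (aromatic or not) with three total connections.
Check the 8 heavy atoms by environment: 4× C (X4) → no; 2× C (X3) → match; 1× S (X2) → no; 1× N (X3) → no.
That gives 2 matching atoms.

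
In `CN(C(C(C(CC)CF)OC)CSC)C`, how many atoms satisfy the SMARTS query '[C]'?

The query [C] means: uppercase C matches aliphatic (non-aromatic) carbon only.
Check the 15 heavy atoms by environment: 11× C → match; 1× F → no; 1× O → no; 1× N → no; 1× S → no.
That gives 11 matching atoms.

11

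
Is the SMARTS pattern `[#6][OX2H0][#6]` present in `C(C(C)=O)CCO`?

No

The pattern [#6][OX2H0][#6] describes an aliphatic oxygen bridging two carbons with no H on the oxygen — an ether.
The closest candidate here is a hydroxyl group (-OH), but the oxygen has H1, not H0 bridging two carbons. No other fragment satisfies the full query, so there is no match.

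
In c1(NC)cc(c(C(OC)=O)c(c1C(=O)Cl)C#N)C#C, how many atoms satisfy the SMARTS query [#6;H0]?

The query [#6;H0] means: any carbon with no attached hydrogen.
Check the 19 heavy atoms by environment: 5× c (aromatic, H0) → match; 1× c (aromatic, H1) → no; 4× C (H0) → match; 3× O (H0) → no; 1× Cl (H0) → no; 1× N (H0) → no; 1× N (H1) → no; 2× C (H3) → no; 1× C (H1) → no.
Summing the matching environments: 5 + 4 = 9 matching atoms.

9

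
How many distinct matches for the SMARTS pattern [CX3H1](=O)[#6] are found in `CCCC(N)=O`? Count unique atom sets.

0

[CX3H1](=O)[#6] is the SMARTS for an aldehyde: an sp2 carbon with one H, double-bonded to O and single-bonded to carbon.
No fragment in the molecule satisfies every constraint, giving 0 matches.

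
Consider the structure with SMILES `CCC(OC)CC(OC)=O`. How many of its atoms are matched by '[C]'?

7

The query [C] means: uppercase C matches aliphatic (non-aromatic) carbon only.
Check the 10 heavy atoms by environment: 7× C → match; 3× O → no.
That gives 7 matching atoms.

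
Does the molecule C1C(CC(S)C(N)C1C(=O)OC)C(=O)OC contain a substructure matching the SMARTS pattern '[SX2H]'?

The pattern [SX2H] describes an aliphatic sulfur with two connections, one being H — a thiol.
The molecule carries a thiol (-SH), whose atoms satisfy every constraint of the query, so the pattern matches.

Yes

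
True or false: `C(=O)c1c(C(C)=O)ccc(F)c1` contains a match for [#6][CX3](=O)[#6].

True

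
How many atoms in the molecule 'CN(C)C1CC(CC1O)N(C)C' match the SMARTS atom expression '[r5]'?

5

The query [r5] means: r5 matches atoms in a five-membered ring.
Check the 12 heavy atoms by environment: 5× C (in 5-ring) → match; 2× N (acyclic) → no; 4× C (acyclic) → no; 1× O (acyclic) → no.
That gives 5 matching atoms.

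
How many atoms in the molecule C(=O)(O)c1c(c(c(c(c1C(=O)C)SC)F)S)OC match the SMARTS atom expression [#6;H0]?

Check the 18 heavy atoms by environment: 6× c (aromatic, H0) → match; 2× C (H0) → match; 3× O (H0) → no; 3× C (H3) → no; 1× F (H0) → no; 1× S (H1) → no; 1× O (H1) → no; 1× S (H0) → no.
Summing the matching environments: 6 + 2 = 8 matching atoms.

8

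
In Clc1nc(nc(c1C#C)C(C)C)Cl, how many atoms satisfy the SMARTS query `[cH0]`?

4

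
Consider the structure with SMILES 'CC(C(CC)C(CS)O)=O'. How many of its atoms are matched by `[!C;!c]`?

The query [!C;!c] means: neither aliphatic nor aromatic carbon — same as [!#6].
Check the 10 heavy atoms by environment: 7× C → no; 2× O → match; 1× S → match.
Summing the matching environments: 2 + 1 = 3 matching atoms.

3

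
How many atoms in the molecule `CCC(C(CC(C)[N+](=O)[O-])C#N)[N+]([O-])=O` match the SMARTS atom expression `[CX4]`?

7

The query [CX4] means: C with X4: aliphatic carbon with exactly 4 total connections (bonds + H).
Check the 15 heavy atoms by environment: 7× C (X4) → match; 2× N (charge +1, X3) → no; 2× O (charge -1, X1) → no; 2× O (X1) → no; 1× C (X2) → no; 1× N (X1) → no.
That gives 7 matching atoms.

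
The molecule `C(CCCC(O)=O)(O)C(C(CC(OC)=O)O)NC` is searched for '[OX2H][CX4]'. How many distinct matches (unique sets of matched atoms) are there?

2

[OX2H][CX4] is the SMARTS for an aliphatic alcohol: a hydroxyl oxygen bound to an sp3 (X4) carbon.
The molecule carries 2 separate instances of a hydroxyl group (-OH) meeting every constraint; each maps to a distinct set of atoms, giving 2 matches.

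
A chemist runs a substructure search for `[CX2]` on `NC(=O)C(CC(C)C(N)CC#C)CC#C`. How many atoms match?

The query [CX2] means: C with X2: aliphatic carbon with exactly 2 total connections.
Check the 15 heavy atoms by environment: 7× C (X4) → no; 2× N (X3) → no; 4× C (X2) → match; 1× C (X3) → no; 1× O (X1) → no.
That gives 4 matching atoms.

4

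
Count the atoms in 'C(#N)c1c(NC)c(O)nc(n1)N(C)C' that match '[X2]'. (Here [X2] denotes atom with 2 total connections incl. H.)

The query [X2] means: any atom with exactly two total connections (bonds + H).
Check the 14 heavy atoms by environment: 2× n (aromatic, X2) → match; 4× c (aromatic, X3) → no; 2× N (X3) → no; 3× C (X4) → no; 1× O (X2) → match; 1× C (X2) → match; 1× N (X1) → no.
Summing the matching environments: 2 + 1 + 1 = 4 matching atoms.

4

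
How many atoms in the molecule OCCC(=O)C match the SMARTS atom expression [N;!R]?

0

The query [N;!R] means: aliphatic nitrogen not in a ring.
Check the 6 heavy atoms by environment: 4× C (acyclic) → no; 2× O (acyclic) → no.
No environment satisfies the query, so 0 matching atoms.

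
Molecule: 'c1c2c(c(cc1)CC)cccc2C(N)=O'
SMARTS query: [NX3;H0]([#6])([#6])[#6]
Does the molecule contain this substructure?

The pattern [NX3;H0]([#6])([#6])[#6] describes a trivalent nitrogen with no H, bonded to three carbons — a tertiary amine.
The closest candidate here is a primary amide (-C(=O)NH2), but the amide nitrogen has H2 and only one carbon neighbour. No other fragment satisfies the full query, so there is no match.

No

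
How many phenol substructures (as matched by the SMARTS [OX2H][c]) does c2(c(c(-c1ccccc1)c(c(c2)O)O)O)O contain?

4

[OX2H][c] is the SMARTS for a phenol: a hydroxyl oxygen attached to an aromatic carbon.
The molecule carries 4 separate instances of a hydroxyl group (-OH) meeting every constraint; each maps to a distinct set of atoms, giving 4 matches.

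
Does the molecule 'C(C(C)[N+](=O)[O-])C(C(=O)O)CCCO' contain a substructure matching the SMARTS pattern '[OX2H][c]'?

The pattern [OX2H][c] describes a hydroxyl oxygen attached to an aromatic carbon — a phenol.
The closest candidate here is a hydroxyl group (-OH), but the -OH is on an aliphatic carbon, not an aromatic c. No other fragment satisfies the full query, so there is no match.

No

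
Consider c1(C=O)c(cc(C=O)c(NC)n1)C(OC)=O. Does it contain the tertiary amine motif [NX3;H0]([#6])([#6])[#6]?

No

The pattern [NX3;H0]([#6])([#6])[#6] describes a trivalent nitrogen with no H, bonded to three carbons — a tertiary amine.
The closest candidate here is an N-methylamino group (-NHCH3), but the nitrogen still has one H (H1), not H0. No other fragment satisfies the full query, so there is no match.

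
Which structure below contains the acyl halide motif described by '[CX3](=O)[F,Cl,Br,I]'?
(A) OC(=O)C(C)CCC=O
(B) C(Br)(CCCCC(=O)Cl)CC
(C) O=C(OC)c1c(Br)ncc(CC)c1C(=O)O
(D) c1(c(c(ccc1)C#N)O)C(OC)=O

[CX3](=O)[F,Cl,Br,I] describes a carbonyl carbon bonded to a halogen (an acyl halide).
(A) has a carboxylic acid group (-C(=O)OH) but the carbonyl is bonded to -OH, not to a halogen.
(B) contains an acyl chloride (-C(=O)Cl), which satisfies every atom and bond constraint.
(C) has a methyl-ester group (-C(=O)OCH3) but the carbonyl is bonded to -O-C, not to a halogen.
(D) has a methyl-ester group (-C(=O)OCH3) but the carbonyl is bonded to -O-C, not to a halogen.
So the answer is (B).

B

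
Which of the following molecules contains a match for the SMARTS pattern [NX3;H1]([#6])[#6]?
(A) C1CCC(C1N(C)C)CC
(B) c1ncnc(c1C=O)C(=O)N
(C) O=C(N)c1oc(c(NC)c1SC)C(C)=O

C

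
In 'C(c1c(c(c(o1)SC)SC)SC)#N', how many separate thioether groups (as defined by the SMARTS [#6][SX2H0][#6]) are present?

3

[#6][SX2H0][#6] is the SMARTS for a thioether: an aliphatic sulfur bridging two carbons with no H on the sulfur.
The molecule carries 3 separate instances of a methylthio ether (-SCH3) meeting every constraint; each maps to a distinct set of atoms, giving 3 matches.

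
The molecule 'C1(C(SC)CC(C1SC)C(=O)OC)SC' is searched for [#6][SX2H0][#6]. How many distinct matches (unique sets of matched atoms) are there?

[#6][SX2H0][#6] is the SMARTS for a thioether: an aliphatic sulfur bridging two carbons with no H on the sulfur.
The molecule carries 3 separate instances of a methylthio ether (-SCH3) meeting every constraint; each maps to a distinct set of atoms, giving 3 matches.

3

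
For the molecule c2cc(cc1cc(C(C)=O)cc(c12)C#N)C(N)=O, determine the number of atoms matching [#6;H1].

5

The query [#6;H1] means: any carbon bearing exactly one hydrogen.
Check the 18 heavy atoms by environment: 5× c (aromatic, H0) → no; 5× c (aromatic, H1) → match; 3× C (H0) → no; 2× O (H0) → no; 1× C (H3) → no; 1× N (H2) → no; 1× N (H0) → no.
That gives 5 matching atoms.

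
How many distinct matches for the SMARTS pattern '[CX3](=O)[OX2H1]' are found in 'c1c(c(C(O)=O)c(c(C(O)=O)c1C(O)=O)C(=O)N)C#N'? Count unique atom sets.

[CX3](=O)[OX2H1] is the SMARTS for a carboxylic acid: an sp2 carbon double-bonded to O and single-bonded to an -OH oxygen.
The molecule carries 3 separate instances of a carboxylic acid group (-C(=O)OH) meeting every constraint; each maps to a distinct set of atoms, giving 3 matches.

3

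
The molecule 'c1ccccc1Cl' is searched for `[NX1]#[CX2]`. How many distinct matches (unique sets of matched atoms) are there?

0

[NX1]#[CX2] is the SMARTS for a nitrile: a nitrogen triple-bonded to a two-connected carbon.
No fragment in the molecule satisfies every constraint, giving 0 matches.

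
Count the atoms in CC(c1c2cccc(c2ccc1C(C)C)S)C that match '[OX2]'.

The query [OX2] means: aliphatic oxygen with two total connections — ether, hydroxyl, or ester single-bond O.
Check the 17 heavy atoms by environment: 10× c (aromatic, X3) → no; 1× S (X2) → no; 6× C (X4) → no.
No environment satisfies the query, so 0 matching atoms.

0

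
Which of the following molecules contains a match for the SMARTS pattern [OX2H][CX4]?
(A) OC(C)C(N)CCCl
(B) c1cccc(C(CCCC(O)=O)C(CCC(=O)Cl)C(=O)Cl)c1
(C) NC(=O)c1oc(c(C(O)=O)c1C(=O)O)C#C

A

[OX2H][CX4] describes a hydroxyl oxygen bound to an sp3 (X4) carbon (an aliphatic alcohol).
(A) contains a hydroxyl group (-OH), which satisfies every atom and bond constraint.
(B) has a carboxylic acid group (-C(=O)OH) but the -OH is on a CX3 carbonyl carbon, not a CX4 carbon.
(C) has a carboxylic acid group (-C(=O)OH) but the -OH is on a CX3 carbonyl carbon, not a CX4 carbon.
So the answer is (A).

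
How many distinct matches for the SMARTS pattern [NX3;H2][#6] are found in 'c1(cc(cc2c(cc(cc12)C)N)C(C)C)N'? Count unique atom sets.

2

[NX3;H2][#6] is the SMARTS for a primary amine: a trivalent nitrogen with two H attached to carbon.
The molecule carries 2 separate instances of a primary amino group (-NH2) meeting every constraint; each maps to a distinct set of atoms, giving 2 matches.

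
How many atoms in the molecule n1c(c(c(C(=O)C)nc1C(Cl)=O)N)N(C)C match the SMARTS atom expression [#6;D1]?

Check the 16 heavy atoms by environment: 2× n (aromatic, D2) → no; 4× c (aromatic, D3) → no; 1× N (D1) → no; 2× C (D3) → no; 2× O (D1) → no; 1× Cl (D1) → no; 1× N (D3) → no; 3× C (D1) → match.
That gives 3 matching atoms.

3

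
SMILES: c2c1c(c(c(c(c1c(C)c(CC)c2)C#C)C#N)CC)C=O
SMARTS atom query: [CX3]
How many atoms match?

1

The query [CX3] means: C with X3: aliphatic carbon with exactly 3 total connections.
Check the 21 heavy atoms by environment: 10× c (aromatic, X3) → no; 3× C (X2) → no; 5× C (X4) → no; 1× C (X3) → match; 1× O (X1) → no; 1× N (X1) → no.
That gives 1 matching atom.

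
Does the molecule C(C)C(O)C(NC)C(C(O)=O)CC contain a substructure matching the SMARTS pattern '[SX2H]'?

The pattern [SX2H] describes an aliphatic sulfur with two connections, one being H — a thiol.
The closest candidate here is a hydroxyl group (-OH), but it is an -OH, not an -SH. No other fragment satisfies the full query, so there is no match.

No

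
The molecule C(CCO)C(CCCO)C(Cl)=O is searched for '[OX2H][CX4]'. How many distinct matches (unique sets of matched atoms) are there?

2

[OX2H][CX4] is the SMARTS for an aliphatic alcohol: a hydroxyl oxygen bound to an sp3 (X4) carbon.
The molecule carries 2 separate instances of a hydroxyl group (-OH) meeting every constraint; each maps to a distinct set of atoms, giving 2 matches.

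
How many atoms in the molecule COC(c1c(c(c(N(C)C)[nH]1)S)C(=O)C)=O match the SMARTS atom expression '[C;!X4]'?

2

The query [C;!X4] means: aliphatic carbon that does not have four total connections.
Check the 16 heavy atoms by environment: 1× n (aromatic, X3) → no; 4× c (aromatic, X3) → no; 1× S (X2) → no; 2× C (X3) → match; 2× O (X1) → no; 4× C (X4) → no; 1× N (X3) → no; 1× O (X2) → no.
That gives 2 matching atoms.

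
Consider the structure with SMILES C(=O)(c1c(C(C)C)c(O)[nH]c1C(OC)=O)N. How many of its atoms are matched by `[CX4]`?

The query [CX4] means: C with X4: aliphatic carbon with exactly 4 total connections (bonds + H).
Check the 16 heavy atoms by environment: 1× n (aromatic, X3) → no; 4× c (aromatic, X3) → no; 2× C (X3) → no; 2× O (X1) → no; 2× O (X2) → no; 4× C (X4) → match; 1× N (X3) → no.
That gives 4 matching atoms.

4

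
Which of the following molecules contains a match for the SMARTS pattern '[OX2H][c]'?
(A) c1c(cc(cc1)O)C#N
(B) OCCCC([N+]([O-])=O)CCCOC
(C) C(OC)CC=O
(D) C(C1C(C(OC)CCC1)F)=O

A

[OX2H][c] describes a hydroxyl oxygen attached to an aromatic carbon (a phenol).
(A) contains a hydroxyl group (-OH), which satisfies every atom and bond constraint.
(B) has a hydroxyl group (-OH) but the -OH is on an aliphatic carbon, not an aromatic c.
(C) has a methoxy ether (-OCH3) but the oxygen has H0, not H1.
(D) has a methoxy ether (-OCH3) but the oxygen has H0, not H1.
So the answer is (A).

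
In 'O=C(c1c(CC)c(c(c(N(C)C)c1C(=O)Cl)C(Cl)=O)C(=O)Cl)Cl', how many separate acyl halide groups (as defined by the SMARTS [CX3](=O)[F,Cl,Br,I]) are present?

4

[CX3](=O)[F,Cl,Br,I] is the SMARTS for an acyl halide: a carbonyl carbon bonded to a halogen.
The molecule carries 4 separate instances of an acyl chloride (-C(=O)Cl) meeting every constraint; each maps to a distinct set of atoms, giving 4 matches.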